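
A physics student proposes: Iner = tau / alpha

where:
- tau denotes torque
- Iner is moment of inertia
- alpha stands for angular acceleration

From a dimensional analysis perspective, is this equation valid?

Yes

tau (torque) has dimensions [L^2 M T^-2].
Iner (moment of inertia) has dimensions [L^2 M].
alpha (angular acceleration) has dimensions [T^-2].

Left side: [L^2 M]
Right side: [L^2 M]

Both sides have the same dimensions, so the equation is dimensionally consistent.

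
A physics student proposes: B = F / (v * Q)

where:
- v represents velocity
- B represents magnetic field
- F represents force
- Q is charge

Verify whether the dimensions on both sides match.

Yes

v (velocity) has dimensions [L T^-1].
B (magnetic field) has dimensions [I^-1 M T^-2].
F (force) has dimensions [L M T^-2].
Q (charge) has dimensions [I T].

Left side: [I^-1 M T^-2]
Right side: [I^-1 M T^-2]

Both sides have the same dimensions, so the equation is dimensionally consistent.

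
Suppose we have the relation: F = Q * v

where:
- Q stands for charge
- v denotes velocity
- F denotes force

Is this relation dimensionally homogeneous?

No

Q (charge) has dimensions [I T].
v (velocity) has dimensions [L T^-1].
F (force) has dimensions [L M T^-2].

Left side: [L M T^-2]
Right side: [I L]

The two sides have different dimensions, so the equation is NOT dimensionally consistent.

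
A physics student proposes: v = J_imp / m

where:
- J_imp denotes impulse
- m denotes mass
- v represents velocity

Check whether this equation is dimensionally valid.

Yes

J_imp (impulse) has dimensions [L M T^-1].
m (mass) has dimensions [M].
v (velocity) has dimensions [L T^-1].

Left side: [L T^-1]
Right side: [L T^-1]

Both sides have the same dimensions, so the equation is dimensionally consistent.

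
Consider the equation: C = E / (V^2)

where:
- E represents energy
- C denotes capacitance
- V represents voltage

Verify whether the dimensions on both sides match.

Yes

E (energy) has dimensions [L^2 M T^-2].
C (capacitance) has dimensions [I^2 L^-2 M^-1 T^4].
V (voltage) has dimensions [I^-1 L^2 M T^-3].

Left side: [I^2 L^-2 M^-1 T^4]
Right side: [I^2 L^-2 M^-1 T^4]

Both sides have the same dimensions, so the equation is dimensionally consistent.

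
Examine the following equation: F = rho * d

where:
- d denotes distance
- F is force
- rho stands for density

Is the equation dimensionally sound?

No

d (distance) has dimensions [L].
F (force) has dimensions [L M T^-2].
rho (density) has dimensions [L^-3 M].

Left side: [L M T^-2]
Right side: [L^-2 M]

The two sides have different dimensions, so the equation is NOT dimensionally consistent.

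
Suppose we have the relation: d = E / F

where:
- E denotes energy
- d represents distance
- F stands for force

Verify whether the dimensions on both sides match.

Yes

E (energy) has dimensions [L^2 M T^-2].
d (distance) has dimensions [L].
F (force) has dimensions [L M T^-2].

Left side: [L]
Right side: [L]

Both sides have the same dimensions, so the equation is dimensionally consistent.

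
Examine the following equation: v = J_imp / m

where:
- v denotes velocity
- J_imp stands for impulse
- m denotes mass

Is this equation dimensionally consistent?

Yes

v (velocity) has dimensions [L T^-1].
J_imp (impulse) has dimensions [L M T^-1].
m (mass) has dimensions [M].

Left side: [L T^-1]
Right side: [L T^-1]

Both sides have the same dimensions, so the equation is dimensionally consistent.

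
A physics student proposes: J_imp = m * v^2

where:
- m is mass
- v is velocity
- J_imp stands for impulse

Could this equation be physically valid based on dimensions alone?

No

m (mass) has dimensions [M].
v (velocity) has dimensions [L T^-1].
J_imp (impulse) has dimensions [L M T^-1].

Left side: [L M T^-1]
Right side: [L^2 M T^-2]

The two sides have different dimensions, so the equation is NOT dimensionally consistent.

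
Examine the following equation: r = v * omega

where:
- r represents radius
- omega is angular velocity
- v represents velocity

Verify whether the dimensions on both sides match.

No

r (radius) has dimensions [L].
omega (angular velocity) has dimensions [T^-1].
v (velocity) has dimensions [L T^-1].

Left side: [L]
Right side: [L T^-2]

The two sides have different dimensions, so the equation is NOT dimensionally consistent.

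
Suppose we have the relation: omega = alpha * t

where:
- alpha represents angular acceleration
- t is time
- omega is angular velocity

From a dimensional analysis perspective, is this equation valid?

Yes

alpha (angular acceleration) has dimensions [T^-2].
t (time) has dimensions [T].
omega (angular velocity) has dimensions [T^-1].

Left side: [T^-1]
Right side: [T^-1]

Both sides have the same dimensions, so the equation is dimensionally consistent.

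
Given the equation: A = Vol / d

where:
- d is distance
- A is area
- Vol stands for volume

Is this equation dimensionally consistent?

Yes

d (distance) has dimensions [L].
A (area) has dimensions [L^2].
Vol (volume) has dimensions [L^3].

Left side: [L^2]
Right side: [L^2]

Both sides have the same dimensions, so the equation is dimensionally consistent.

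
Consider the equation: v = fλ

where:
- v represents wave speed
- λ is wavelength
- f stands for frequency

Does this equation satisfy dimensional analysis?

Yes

v (wave speed) has dimensions [L T^-1].
λ (wavelength) has dimensions [L].
f (frequency) has dimensions [T^-1].

Left side: [L T^-1]
Right side: [L T^-1]

Both sides have the same dimensions, so the equation is dimensionally consistent.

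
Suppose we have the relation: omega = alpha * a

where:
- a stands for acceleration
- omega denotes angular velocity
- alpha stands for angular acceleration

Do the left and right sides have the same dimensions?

No

a (acceleration) has dimensions [L T^-2].
omega (angular velocity) has dimensions [T^-1].
alpha (angular acceleration) has dimensions [T^-2].

Left side: [T^-1]
Right side: [L T^-4]

The two sides have different dimensions, so the equation is NOT dimensionally consistent.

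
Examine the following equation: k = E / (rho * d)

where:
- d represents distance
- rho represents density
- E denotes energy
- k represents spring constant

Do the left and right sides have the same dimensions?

No

d (distance) has dimensions [L].
rho (density) has dimensions [L^-3 M].
E (energy) has dimensions [L^2 M T^-2].
k (spring constant) has dimensions [M T^-2].

Left side: [M T^-2]
Right side: [L^4 T^-2]

The two sides have different dimensions, so the equation is NOT dimensionally consistent.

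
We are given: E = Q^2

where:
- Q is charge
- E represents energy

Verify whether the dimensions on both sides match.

No

Q (charge) has dimensions [I T].
E (energy) has dimensions [L^2 M T^-2].

Left side: [L^2 M T^-2]
Right side: [I^2 T^2]

The two sides have different dimensions, so the equation is NOT dimensionally consistent.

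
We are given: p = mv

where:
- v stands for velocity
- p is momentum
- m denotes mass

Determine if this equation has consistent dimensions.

Yes

v (velocity) has dimensions [L T^-1].
p (momentum) has dimensions [L M T^-1].
m (mass) has dimensions [M].

Left side: [L M T^-1]
Right side: [L M T^-1]

Both sides have the same dimensions, so the equation is dimensionally consistent.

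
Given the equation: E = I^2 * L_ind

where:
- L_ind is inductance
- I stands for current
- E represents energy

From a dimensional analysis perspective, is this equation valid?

Yes

L_ind (inductance) has dimensions [I^-2 L^2 M T^-2].
I (current) has dimensions [I].
E (energy) has dimensions [L^2 M T^-2].

Left side: [L^2 M T^-2]
Right side: [L^2 M T^-2]

Both sides have the same dimensions, so the equation is dimensionally consistent.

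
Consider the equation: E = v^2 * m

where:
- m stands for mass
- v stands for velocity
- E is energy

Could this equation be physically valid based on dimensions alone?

Yes

m (mass) has dimensions [M].
v (velocity) has dimensions [L T^-1].
E (energy) has dimensions [L^2 M T^-2].

Left side: [L^2 M T^-2]
Right side: [L^2 M T^-2]

Both sides have the same dimensions, so the equation is dimensionally consistent.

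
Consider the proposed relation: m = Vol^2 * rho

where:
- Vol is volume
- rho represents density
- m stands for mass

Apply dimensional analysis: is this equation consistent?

No

Vol (volume) has dimensions [L^3].
rho (density) has dimensions [L^-3 M].
m (mass) has dimensions [M].

Left side: [M]
Right side: [L^3 M]

The two sides have different dimensions, so the equation is NOT dimensionally consistent.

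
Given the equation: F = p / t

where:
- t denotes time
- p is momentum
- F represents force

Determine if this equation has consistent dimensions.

Yes

t (time) has dimensions [T].
p (momentum) has dimensions [L M T^-1].
F (force) has dimensions [L M T^-2].

Left side: [L M T^-2]
Right side: [L M T^-2]

Both sides have the same dimensions, so the equation is dimensionally consistent.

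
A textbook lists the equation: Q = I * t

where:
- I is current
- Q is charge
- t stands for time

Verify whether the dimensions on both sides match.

Yes

I (current) has dimensions [I].
Q (charge) has dimensions [I T].
t (time) has dimensions [T].

Left side: [I T]
Right side: [I T]

Both sides have the same dimensions, so the equation is dimensionally consistent.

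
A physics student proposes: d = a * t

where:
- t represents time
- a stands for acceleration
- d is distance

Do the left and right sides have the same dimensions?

No

t (time) has dimensions [T].
a (acceleration) has dimensions [L T^-2].
d (distance) has dimensions [L].

Left side: [L]
Right side: [L T^-1]

The two sides have different dimensions, so the equation is NOT dimensionally consistent.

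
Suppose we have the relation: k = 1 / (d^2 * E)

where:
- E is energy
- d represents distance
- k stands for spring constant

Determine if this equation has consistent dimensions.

No

E (energy) has dimensions [L^2 M T^-2].
d (distance) has dimensions [L].
k (spring constant) has dimensions [M T^-2].

Left side: [M T^-2]
Right side: [L^-4 M^-1 T^2]

The two sides have different dimensions, so the equation is NOT dimensionally consistent.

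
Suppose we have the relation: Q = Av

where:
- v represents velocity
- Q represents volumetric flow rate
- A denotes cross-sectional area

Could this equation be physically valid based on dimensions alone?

Yes

v (velocity) has dimensions [L T^-1].
Q (volumetric flow rate) has dimensions [L^3 T^-1].
A (cross-sectional area) has dimensions [L^2].

Left side: [L^3 T^-1]
Right side: [L^3 T^-1]

Both sides have the same dimensions, so the equation is dimensionally consistent.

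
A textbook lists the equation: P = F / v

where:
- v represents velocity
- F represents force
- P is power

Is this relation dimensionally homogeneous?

No

v (velocity) has dimensions [L T^-1].
F (force) has dimensions [L M T^-2].
P (power) has dimensions [L^2 M T^-3].

Left side: [L^2 M T^-3]
Right side: [M T^-1]

The two sides have different dimensions, so the equation is NOT dimensionally consistent.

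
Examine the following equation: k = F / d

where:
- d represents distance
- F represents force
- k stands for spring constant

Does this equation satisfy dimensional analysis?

Yes

d (distance) has dimensions [L].
F (force) has dimensions [L M T^-2].
k (spring constant) has dimensions [M T^-2].

Left side: [M T^-2]
Right side: [M T^-2]

Both sides have the same dimensions, so the equation is dimensionally consistent.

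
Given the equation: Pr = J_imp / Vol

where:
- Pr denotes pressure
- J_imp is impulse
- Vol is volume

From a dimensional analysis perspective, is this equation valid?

No

Pr (pressure) has dimensions [L^-1 M T^-2].
J_imp (impulse) has dimensions [L M T^-1].
Vol (volume) has dimensions [L^3].

Left side: [L^-1 M T^-2]
Right side: [L^-2 M T^-1]

The two sides have different dimensions, so the equation is NOT dimensionally consistent.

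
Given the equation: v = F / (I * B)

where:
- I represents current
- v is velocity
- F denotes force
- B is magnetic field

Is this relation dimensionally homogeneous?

No

I (current) has dimensions [I].
v (velocity) has dimensions [L T^-1].
F (force) has dimensions [L M T^-2].
B (magnetic field) has dimensions [I^-1 M T^-2].

Left side: [L T^-1]
Right side: [L]

The two sides have different dimensions, so the equation is NOT dimensionally consistent.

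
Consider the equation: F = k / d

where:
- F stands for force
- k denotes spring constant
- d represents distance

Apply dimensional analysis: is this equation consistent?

No

F (force) has dimensions [L M T^-2].
k (spring constant) has dimensions [M T^-2].
d (distance) has dimensions [L].

Left side: [L M T^-2]
Right side: [L^-1 M T^-2]

The two sides have different dimensions, so the equation is NOT dimensionally consistent.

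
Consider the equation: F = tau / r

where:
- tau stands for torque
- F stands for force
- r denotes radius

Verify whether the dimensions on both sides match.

Yes

tau (torque) has dimensions [L^2 M T^-2].
F (force) has dimensions [L M T^-2].
r (radius) has dimensions [L].

Left side: [L M T^-2]
Right side: [L M T^-2]

Both sides have the same dimensions, so the equation is dimensionally consistent.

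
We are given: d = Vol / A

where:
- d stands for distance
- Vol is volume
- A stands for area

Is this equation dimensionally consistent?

Yes

d (distance) has dimensions [L].
Vol (volume) has dimensions [L^3].
A (area) has dimensions [L^2].

Left side: [L]
Right side: [L]

Both sides have the same dimensions, so the equation is dimensionally consistent.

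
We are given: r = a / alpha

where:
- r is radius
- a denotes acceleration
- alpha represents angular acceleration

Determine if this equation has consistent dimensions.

Yes

r (radius) has dimensions [L].
a (acceleration) has dimensions [L T^-2].
alpha (angular acceleration) has dimensions [T^-2].

Left side: [L]
Right side: [L]

Both sides have the same dimensions, so the equation is dimensionally consistent.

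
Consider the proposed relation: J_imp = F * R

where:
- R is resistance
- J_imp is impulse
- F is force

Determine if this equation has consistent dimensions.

No

R (resistance) has dimensions [I^-2 L^2 M T^-3].
J_imp (impulse) has dimensions [L M T^-1].
F (force) has dimensions [L M T^-2].

Left side: [L M T^-1]
Right side: [I^-2 L^3 M^2 T^-5]

The two sides have different dimensions, so the equation is NOT dimensionally consistent.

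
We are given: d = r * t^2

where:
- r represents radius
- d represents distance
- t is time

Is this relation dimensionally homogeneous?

No

r (radius) has dimensions [L].
d (distance) has dimensions [L].
t (time) has dimensions [T].

Left side: [L]
Right side: [L T^2]

The two sides have different dimensions, so the equation is NOT dimensionally consistent.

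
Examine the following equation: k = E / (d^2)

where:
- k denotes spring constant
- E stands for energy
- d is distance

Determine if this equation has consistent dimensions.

Yes

k (spring constant) has dimensions [M T^-2].
E (energy) has dimensions [L^2 M T^-2].
d (distance) has dimensions [L].

Left side: [M T^-2]
Right side: [M T^-2]

Both sides have the same dimensions, so the equation is dimensionally consistent.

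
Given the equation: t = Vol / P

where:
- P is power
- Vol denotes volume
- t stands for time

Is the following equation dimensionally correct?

No

P (power) has dimensions [L^2 M T^-3].
Vol (volume) has dimensions [L^3].
t (time) has dimensions [T].

Left side: [T]
Right side: [L M^-1 T^3]

The two sides have different dimensions, so the equation is NOT dimensionally consistent.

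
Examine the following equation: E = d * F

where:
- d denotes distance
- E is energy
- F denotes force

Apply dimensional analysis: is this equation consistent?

Yes

d (distance) has dimensions [L].
E (energy) has dimensions [L^2 M T^-2].
F (force) has dimensions [L M T^-2].

Left side: [L^2 M T^-2]
Right side: [L^2 M T^-2]

Both sides have the same dimensions, so the equation is dimensionally consistent.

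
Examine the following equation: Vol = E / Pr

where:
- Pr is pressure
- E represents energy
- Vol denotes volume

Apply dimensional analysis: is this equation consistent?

Yes

Pr (pressure) has dimensions [L^-1 M T^-2].
E (energy) has dimensions [L^2 M T^-2].
Vol (volume) has dimensions [L^3].

Left side: [L^3]
Right side: [L^3]

Both sides have the same dimensions, so the equation is dimensionally consistent.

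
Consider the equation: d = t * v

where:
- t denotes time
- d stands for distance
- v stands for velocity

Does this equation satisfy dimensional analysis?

Yes

t (time) has dimensions [T].
d (distance) has dimensions [L].
v (velocity) has dimensions [L T^-1].

Left side: [L]
Right side: [L]

Both sides have the same dimensions, so the equation is dimensionally consistent.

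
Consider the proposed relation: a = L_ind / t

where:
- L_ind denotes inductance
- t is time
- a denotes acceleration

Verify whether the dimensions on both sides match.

No

L_ind (inductance) has dimensions [I^-2 L^2 M T^-2].
t (time) has dimensions [T].
a (acceleration) has dimensions [L T^-2].

Left side: [L T^-2]
Right side: [I^-2 L^2 M T^-3]

The two sides have different dimensions, so the equation is NOT dimensionally consistent.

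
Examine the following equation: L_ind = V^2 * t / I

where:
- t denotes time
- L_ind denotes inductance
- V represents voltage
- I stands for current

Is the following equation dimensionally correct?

No

t (time) has dimensions [T].
L_ind (inductance) has dimensions [I^-2 L^2 M T^-2].
V (voltage) has dimensions [I^-1 L^2 M T^-3].
I (current) has dimensions [I].

Left side: [I^-2 L^2 M T^-2]
Right side: [I^-3 L^4 M^2 T^-5]

The two sides have different dimensions, so the equation is NOT dimensionally consistent.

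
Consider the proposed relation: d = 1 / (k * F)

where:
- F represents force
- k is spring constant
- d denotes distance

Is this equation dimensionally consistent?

No

F (force) has dimensions [L M T^-2].
k (spring constant) has dimensions [M T^-2].
d (distance) has dimensions [L].

Left side: [L]
Right side: [L^-1 M^-2 T^4]

The two sides have different dimensions, so the equation is NOT dimensionally consistent.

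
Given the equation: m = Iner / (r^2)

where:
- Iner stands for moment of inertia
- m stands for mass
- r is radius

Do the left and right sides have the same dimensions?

Yes

Iner (moment of inertia) has dimensions [L^2 M].
m (mass) has dimensions [M].
r (radius) has dimensions [L].

Left side: [M]
Right side: [M]

Both sides have the same dimensions, so the equation is dimensionally consistent.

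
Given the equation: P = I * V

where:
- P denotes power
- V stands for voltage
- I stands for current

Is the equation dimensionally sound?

Yes

P (power) has dimensions [L^2 M T^-3].
V (voltage) has dimensions [I^-1 L^2 M T^-3].
I (current) has dimensions [I].

Left side: [L^2 M T^-3]
Right side: [L^2 M T^-3]

Both sides have the same dimensions, so the equation is dimensionally consistent.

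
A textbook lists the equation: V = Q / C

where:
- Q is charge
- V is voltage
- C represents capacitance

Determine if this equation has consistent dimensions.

Yes

Q (charge) has dimensions [I T].
V (voltage) has dimensions [I^-1 L^2 M T^-3].
C (capacitance) has dimensions [I^2 L^-2 M^-1 T^4].

Left side: [I^-1 L^2 M T^-3]
Right side: [I^-1 L^2 M T^-3]

Both sides have the same dimensions, so the equation is dimensionally consistent.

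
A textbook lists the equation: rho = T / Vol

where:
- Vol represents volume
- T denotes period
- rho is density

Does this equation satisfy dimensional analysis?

No

Vol (volume) has dimensions [L^3].
T (period) has dimensions [T].
rho (density) has dimensions [L^-3 M].

Left side: [L^-3 M]
Right side: [L^-3 T]

The two sides have different dimensions, so the equation is NOT dimensionally consistent.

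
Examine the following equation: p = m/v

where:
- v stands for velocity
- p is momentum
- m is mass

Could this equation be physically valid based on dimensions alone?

No

v (velocity) has dimensions [L T^-1].
p (momentum) has dimensions [L M T^-1].
m (mass) has dimensions [M].

Left side: [L M T^-1]
Right side: [L^-1 M T]

The two sides have different dimensions, so the equation is NOT dimensionally consistent.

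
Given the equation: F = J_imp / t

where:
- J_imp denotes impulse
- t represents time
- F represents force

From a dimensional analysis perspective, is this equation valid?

Yes

J_imp (impulse) has dimensions [L M T^-1].
t (time) has dimensions [T].
F (force) has dimensions [L M T^-2].

Left side: [L M T^-2]
Right side: [L M T^-2]

Both sides have the same dimensions, so the equation is dimensionally consistent.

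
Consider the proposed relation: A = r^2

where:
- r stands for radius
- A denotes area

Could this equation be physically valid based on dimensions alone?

Yes

r (radius) has dimensions [L].
A (area) has dimensions [L^2].

Left side: [L^2]
Right side: [L^2]

Both sides have the same dimensions, so the equation is dimensionally consistent.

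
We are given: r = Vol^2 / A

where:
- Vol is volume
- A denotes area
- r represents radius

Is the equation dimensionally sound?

No

Vol (volume) has dimensions [L^3].
A (area) has dimensions [L^2].
r (radius) has dimensions [L].

Left side: [L]
Right side: [L^4]

The two sides have different dimensions, so the equation is NOT dimensionally consistent.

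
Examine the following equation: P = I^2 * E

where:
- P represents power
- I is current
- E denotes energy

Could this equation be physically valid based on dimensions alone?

No

P (power) has dimensions [L^2 M T^-3].
I (current) has dimensions [I].
E (energy) has dimensions [L^2 M T^-2].

Left side: [L^2 M T^-3]
Right side: [I^2 L^2 M T^-2]

The two sides have different dimensions, so the equation is NOT dimensionally consistent.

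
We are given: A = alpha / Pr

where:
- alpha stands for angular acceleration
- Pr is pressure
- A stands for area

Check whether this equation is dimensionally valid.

No

alpha (angular acceleration) has dimensions [T^-2].
Pr (pressure) has dimensions [L^-1 M T^-2].
A (area) has dimensions [L^2].

Left side: [L^2]
Right side: [L M^-1]

The two sides have different dimensions, so the equation is NOT dimensionally consistent.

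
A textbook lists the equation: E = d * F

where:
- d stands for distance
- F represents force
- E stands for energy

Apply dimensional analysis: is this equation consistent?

Yes

d (distance) has dimensions [L].
F (force) has dimensions [L M T^-2].
E (energy) has dimensions [L^2 M T^-2].

Left side: [L^2 M T^-2]
Right side: [L^2 M T^-2]

Both sides have the same dimensions, so the equation is dimensionally consistent.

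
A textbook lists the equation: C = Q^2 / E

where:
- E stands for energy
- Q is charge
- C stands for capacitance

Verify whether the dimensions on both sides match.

Yes

E (energy) has dimensions [L^2 M T^-2].
Q (charge) has dimensions [I T].
C (capacitance) has dimensions [I^2 L^-2 M^-1 T^4].

Left side: [I^2 L^-2 M^-1 T^4]
Right side: [I^2 L^-2 M^-1 T^4]

Both sides have the same dimensions, so the equation is dimensionally consistent.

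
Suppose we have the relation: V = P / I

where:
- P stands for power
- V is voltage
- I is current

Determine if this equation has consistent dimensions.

Yes

P (power) has dimensions [L^2 M T^-3].
V (voltage) has dimensions [I^-1 L^2 M T^-3].
I (current) has dimensions [I].

Left side: [I^-1 L^2 M T^-3]
Right side: [I^-1 L^2 M T^-3]

Both sides have the same dimensions, so the equation is dimensionally consistent.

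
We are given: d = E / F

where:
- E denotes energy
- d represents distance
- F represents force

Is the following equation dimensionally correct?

Yes

E (energy) has dimensions [L^2 M T^-2].
d (distance) has dimensions [L].
F (force) has dimensions [L M T^-2].

Left side: [L]
Right side: [L]

Both sides have the same dimensions, so the equation is dimensionally consistent.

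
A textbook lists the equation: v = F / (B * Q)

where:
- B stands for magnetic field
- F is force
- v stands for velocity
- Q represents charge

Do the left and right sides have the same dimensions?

Yes

B (magnetic field) has dimensions [I^-1 M T^-2].
F (force) has dimensions [L M T^-2].
v (velocity) has dimensions [L T^-1].
Q (charge) has dimensions [I T].

Left side: [L T^-1]
Right side: [L T^-1]

Both sides have the same dimensions, so the equation is dimensionally consistent.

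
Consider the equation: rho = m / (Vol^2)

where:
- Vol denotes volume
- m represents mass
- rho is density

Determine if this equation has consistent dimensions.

No

Vol (volume) has dimensions [L^3].
m (mass) has dimensions [M].
rho (density) has dimensions [L^-3 M].

Left side: [L^-3 M]
Right side: [L^-6 M]

The two sides have different dimensions, so the equation is NOT dimensionally consistent.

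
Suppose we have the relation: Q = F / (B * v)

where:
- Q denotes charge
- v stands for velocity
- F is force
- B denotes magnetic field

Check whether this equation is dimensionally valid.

Yes

Q (charge) has dimensions [I T].
v (velocity) has dimensions [L T^-1].
F (force) has dimensions [L M T^-2].
B (magnetic field) has dimensions [I^-1 M T^-2].

Left side: [I T]
Right side: [I T]

Both sides have the same dimensions, so the equation is dimensionally consistent.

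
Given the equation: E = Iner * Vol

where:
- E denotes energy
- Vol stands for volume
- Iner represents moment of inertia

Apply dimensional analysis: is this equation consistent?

No

E (energy) has dimensions [L^2 M T^-2].
Vol (volume) has dimensions [L^3].
Iner (moment of inertia) has dimensions [L^2 M].

Left side: [L^2 M T^-2]
Right side: [L^5 M]

The two sides have different dimensions, so the equation is NOT dimensionally consistent.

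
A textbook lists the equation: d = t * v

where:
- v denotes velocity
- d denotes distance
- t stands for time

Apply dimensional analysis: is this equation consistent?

Yes

v (velocity) has dimensions [L T^-1].
d (distance) has dimensions [L].
t (time) has dimensions [T].

Left side: [L]
Right side: [L]

Both sides have the same dimensions, so the equation is dimensionally consistent.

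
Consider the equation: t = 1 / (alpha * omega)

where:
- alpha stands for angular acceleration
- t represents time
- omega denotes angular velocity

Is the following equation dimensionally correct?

No

alpha (angular acceleration) has dimensions [T^-2].
t (time) has dimensions [T].
omega (angular velocity) has dimensions [T^-1].

Left side: [T]
Right side: [T^3]

The two sides have different dimensions, so the equation is NOT dimensionally consistent.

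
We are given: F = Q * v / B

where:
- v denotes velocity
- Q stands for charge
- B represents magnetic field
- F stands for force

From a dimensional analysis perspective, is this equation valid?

No

v (velocity) has dimensions [L T^-1].
Q (charge) has dimensions [I T].
B (magnetic field) has dimensions [I^-1 M T^-2].
F (force) has dimensions [L M T^-2].

Left side: [L M T^-2]
Right side: [I^2 L M^-1 T^2]

The two sides have different dimensions, so the equation is NOT dimensionally consistent.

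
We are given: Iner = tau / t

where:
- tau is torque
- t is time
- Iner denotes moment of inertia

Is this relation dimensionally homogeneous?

No

tau (torque) has dimensions [L^2 M T^-2].
t (time) has dimensions [T].
Iner (moment of inertia) has dimensions [L^2 M].

Left side: [L^2 M]
Right side: [L^2 M T^-3]

The two sides have different dimensions, so the equation is NOT dimensionally consistent.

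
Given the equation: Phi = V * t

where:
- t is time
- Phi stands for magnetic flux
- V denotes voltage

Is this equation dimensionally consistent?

Yes

t (time) has dimensions [T].
Phi (magnetic flux) has dimensions [I^-1 L^2 M T^-2].
V (voltage) has dimensions [I^-1 L^2 M T^-3].

Left side: [I^-1 L^2 M T^-2]
Right side: [I^-1 L^2 M T^-2]

Both sides have the same dimensions, so the equation is dimensionally consistent.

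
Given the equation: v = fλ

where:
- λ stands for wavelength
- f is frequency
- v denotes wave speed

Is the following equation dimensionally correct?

Yes

λ (wavelength) has dimensions [L].
f (frequency) has dimensions [T^-1].
v (wave speed) has dimensions [L T^-1].

Left side: [L T^-1]
Right side: [L T^-1]

Both sides have the same dimensions, so the equation is dimensionally consistent.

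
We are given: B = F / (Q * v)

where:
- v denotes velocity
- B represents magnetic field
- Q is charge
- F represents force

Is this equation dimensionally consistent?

Yes

v (velocity) has dimensions [L T^-1].
B (magnetic field) has dimensions [I^-1 M T^-2].
Q (charge) has dimensions [I T].
F (force) has dimensions [L M T^-2].

Left side: [I^-1 M T^-2]
Right side: [I^-1 M T^-2]

Both sides have the same dimensions, so the equation is dimensionally consistent.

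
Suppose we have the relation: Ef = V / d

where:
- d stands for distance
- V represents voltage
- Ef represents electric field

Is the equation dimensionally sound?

Yes

d (distance) has dimensions [L].
V (voltage) has dimensions [I^-1 L^2 M T^-3].
Ef (electric field) has dimensions [I^-1 L M T^-3].

Left side: [I^-1 L M T^-3]
Right side: [I^-1 L M T^-3]

Both sides have the same dimensions, so the equation is dimensionally consistent.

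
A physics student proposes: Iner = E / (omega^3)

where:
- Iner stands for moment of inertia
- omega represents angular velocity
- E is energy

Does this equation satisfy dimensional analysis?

No

Iner (moment of inertia) has dimensions [L^2 M].
omega (angular velocity) has dimensions [T^-1].
E (energy) has dimensions [L^2 M T^-2].

Left side: [L^2 M]
Right side: [L^2 M T]

The two sides have different dimensions, so the equation is NOT dimensionally consistent.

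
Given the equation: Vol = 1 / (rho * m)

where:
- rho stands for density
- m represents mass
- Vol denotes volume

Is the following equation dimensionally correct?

No

rho (density) has dimensions [L^-3 M].
m (mass) has dimensions [M].
Vol (volume) has dimensions [L^3].

Left side: [L^3]
Right side: [L^3 M^-2]

The two sides have different dimensions, so the equation is NOT dimensionally consistent.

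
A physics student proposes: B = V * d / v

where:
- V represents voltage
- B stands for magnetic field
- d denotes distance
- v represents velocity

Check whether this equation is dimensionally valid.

No

V (voltage) has dimensions [I^-1 L^2 M T^-3].
B (magnetic field) has dimensions [I^-1 M T^-2].
d (distance) has dimensions [L].
v (velocity) has dimensions [L T^-1].

Left side: [I^-1 M T^-2]
Right side: [I^-1 L^2 M T^-2]

The two sides have different dimensions, so the equation is NOT dimensionally consistent.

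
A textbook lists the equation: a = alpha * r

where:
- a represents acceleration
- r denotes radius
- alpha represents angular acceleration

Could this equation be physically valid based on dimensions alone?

Yes

a (acceleration) has dimensions [L T^-2].
r (radius) has dimensions [L].
alpha (angular acceleration) has dimensions [T^-2].

Left side: [L T^-2]
Right side: [L T^-2]

Both sides have the same dimensions, so the equation is dimensionally consistent.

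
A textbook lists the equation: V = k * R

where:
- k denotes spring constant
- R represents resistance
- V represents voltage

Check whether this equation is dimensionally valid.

No

k (spring constant) has dimensions [M T^-2].
R (resistance) has dimensions [I^-2 L^2 M T^-3].
V (voltage) has dimensions [I^-1 L^2 M T^-3].

Left side: [I^-1 L^2 M T^-3]
Right side: [I^-2 L^2 M^2 T^-5]

The two sides have different dimensions, so the equation is NOT dimensionally consistent.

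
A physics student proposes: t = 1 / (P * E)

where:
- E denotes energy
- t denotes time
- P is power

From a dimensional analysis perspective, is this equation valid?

No

E (energy) has dimensions [L^2 M T^-2].
t (time) has dimensions [T].
P (power) has dimensions [L^2 M T^-3].

Left side: [T]
Right side: [L^-4 M^-2 T^5]

The two sides have different dimensions, so the equation is NOT dimensionally consistent.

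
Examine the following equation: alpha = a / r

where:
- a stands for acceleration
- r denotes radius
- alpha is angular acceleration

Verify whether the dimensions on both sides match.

Yes

a (acceleration) has dimensions [L T^-2].
r (radius) has dimensions [L].
alpha (angular acceleration) has dimensions [T^-2].

Left side: [T^-2]
Right side: [T^-2]

Both sides have the same dimensions, so the equation is dimensionally consistent.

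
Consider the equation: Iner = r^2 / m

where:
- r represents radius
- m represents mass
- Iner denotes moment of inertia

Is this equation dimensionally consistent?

No

r (radius) has dimensions [L].
m (mass) has dimensions [M].
Iner (moment of inertia) has dimensions [L^2 M].

Left side: [L^2 M]
Right side: [L^2 M^-1]

The two sides have different dimensions, so the equation is NOT dimensionally consistent.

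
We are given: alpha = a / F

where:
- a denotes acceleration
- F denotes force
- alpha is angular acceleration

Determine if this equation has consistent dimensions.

No

a (acceleration) has dimensions [L T^-2].
F (force) has dimensions [L M T^-2].
alpha (angular acceleration) has dimensions [T^-2].

Left side: [T^-2]
Right side: [M^-1]

The two sides have different dimensions, so the equation is NOT dimensionally consistent.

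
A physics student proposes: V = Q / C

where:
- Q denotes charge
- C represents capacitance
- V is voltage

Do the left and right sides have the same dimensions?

Yes

Q (charge) has dimensions [I T].
C (capacitance) has dimensions [I^2 L^-2 M^-1 T^4].
V (voltage) has dimensions [I^-1 L^2 M T^-3].

Left side: [I^-1 L^2 M T^-3]
Right side: [I^-1 L^2 M T^-3]

Both sides have the same dimensions, so the equation is dimensionally consistent.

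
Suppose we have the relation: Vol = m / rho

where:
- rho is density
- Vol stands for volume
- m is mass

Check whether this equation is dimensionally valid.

Yes

rho (density) has dimensions [L^-3 M].
Vol (volume) has dimensions [L^3].
m (mass) has dimensions [M].

Left side: [L^3]
Right side: [L^3]

Both sides have the same dimensions, so the equation is dimensionally consistent.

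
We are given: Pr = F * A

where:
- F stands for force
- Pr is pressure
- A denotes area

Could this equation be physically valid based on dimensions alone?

No

F (force) has dimensions [L M T^-2].
Pr (pressure) has dimensions [L^-1 M T^-2].
A (area) has dimensions [L^2].

Left side: [L^-1 M T^-2]
Right side: [L^3 M T^-2]

The two sides have different dimensions, so the equation is NOT dimensionally consistent.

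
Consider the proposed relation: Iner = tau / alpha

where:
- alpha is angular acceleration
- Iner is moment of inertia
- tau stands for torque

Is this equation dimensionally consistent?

Yes

alpha (angular acceleration) has dimensions [T^-2].
Iner (moment of inertia) has dimensions [L^2 M].
tau (torque) has dimensions [L^2 M T^-2].

Left side: [L^2 M]
Right side: [L^2 M]

Both sides have the same dimensions, so the equation is dimensionally consistent.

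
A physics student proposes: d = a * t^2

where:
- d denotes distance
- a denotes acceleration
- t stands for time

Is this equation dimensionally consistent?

Yes

d (distance) has dimensions [L].
a (acceleration) has dimensions [L T^-2].
t (time) has dimensions [T].

Left side: [L]
Right side: [L]

Both sides have the same dimensions, so the equation is dimensionally consistent.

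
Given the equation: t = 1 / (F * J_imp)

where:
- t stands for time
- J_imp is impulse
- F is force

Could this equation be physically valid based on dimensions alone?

No

t (time) has dimensions [T].
J_imp (impulse) has dimensions [L M T^-1].
F (force) has dimensions [L M T^-2].

Left side: [T]
Right side: [L^-2 M^-2 T^3]

The two sides have different dimensions, so the equation is NOT dimensionally consistent.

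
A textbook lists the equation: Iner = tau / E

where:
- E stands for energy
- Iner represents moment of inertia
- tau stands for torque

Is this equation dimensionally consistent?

No

E (energy) has dimensions [L^2 M T^-2].
Iner (moment of inertia) has dimensions [L^2 M].
tau (torque) has dimensions [L^2 M T^-2].

Left side: [L^2 M]
Right side: [dimensionless]

The two sides have different dimensions, so the equation is NOT dimensionally consistent.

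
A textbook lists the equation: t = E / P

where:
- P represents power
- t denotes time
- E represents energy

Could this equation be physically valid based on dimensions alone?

Yes

P (power) has dimensions [L^2 M T^-3].
t (time) has dimensions [T].
E (energy) has dimensions [L^2 M T^-2].

Left side: [T]
Right side: [T]

Both sides have the same dimensions, so the equation is dimensionally consistent.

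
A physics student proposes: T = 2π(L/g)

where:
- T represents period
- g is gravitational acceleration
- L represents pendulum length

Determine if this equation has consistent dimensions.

No

T (period) has dimensions [T].
g (gravitational acceleration) has dimensions [L T^-2].
L (pendulum length) has dimensions [L].

Left side: [T]
Right side: [T^2]

The two sides have different dimensions, so the equation is NOT dimensionally consistent.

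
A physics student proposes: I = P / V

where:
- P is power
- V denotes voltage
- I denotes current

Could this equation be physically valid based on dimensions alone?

Yes

P (power) has dimensions [L^2 M T^-3].
V (voltage) has dimensions [I^-1 L^2 M T^-3].
I (current) has dimensions [I].

Left side: [I]
Right side: [I]

Both sides have the same dimensions, so the equation is dimensionally consistent.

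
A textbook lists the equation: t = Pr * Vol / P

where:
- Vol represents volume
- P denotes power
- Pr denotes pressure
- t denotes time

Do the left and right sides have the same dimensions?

Yes

Vol (volume) has dimensions [L^3].
P (power) has dimensions [L^2 M T^-3].
Pr (pressure) has dimensions [L^-1 M T^-2].
t (time) has dimensions [T].

Left side: [T]
Right side: [T]

Both sides have the same dimensions, so the equation is dimensionally consistent.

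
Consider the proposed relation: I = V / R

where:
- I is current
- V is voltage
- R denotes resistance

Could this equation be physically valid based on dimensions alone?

Yes

I (current) has dimensions [I].
V (voltage) has dimensions [I^-1 L^2 M T^-3].
R (resistance) has dimensions [I^-2 L^2 M T^-3].

Left side: [I]
Right side: [I]

Both sides have the same dimensions, so the equation is dimensionally consistent.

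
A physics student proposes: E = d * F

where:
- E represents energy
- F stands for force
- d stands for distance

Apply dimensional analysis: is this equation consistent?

Yes

E (energy) has dimensions [L^2 M T^-2].
F (force) has dimensions [L M T^-2].
d (distance) has dimensions [L].

Left side: [L^2 M T^-2]
Right side: [L^2 M T^-2]

Both sides have the same dimensions, so the equation is dimensionally consistent.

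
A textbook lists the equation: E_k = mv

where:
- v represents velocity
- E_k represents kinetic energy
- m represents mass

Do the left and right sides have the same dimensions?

No

v (velocity) has dimensions [L T^-1].
E_k (kinetic energy) has dimensions [L^2 M T^-2].
m (mass) has dimensions [M].

Left side: [L^2 M T^-2]
Right side: [L M T^-1]

The two sides have different dimensions, so the equation is NOT dimensionally consistent.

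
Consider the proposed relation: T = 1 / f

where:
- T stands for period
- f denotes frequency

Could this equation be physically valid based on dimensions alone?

Yes

T (period) has dimensions [T].
f (frequency) has dimensions [T^-1].

Left side: [T]
Right side: [T]

Both sides have the same dimensions, so the equation is dimensionally consistent.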